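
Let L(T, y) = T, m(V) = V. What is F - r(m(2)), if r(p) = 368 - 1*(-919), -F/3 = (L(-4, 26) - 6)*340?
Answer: 8913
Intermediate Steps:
F = 10200 (F = -3*(-4 - 6)*340 = -(-30)*340 = -3*(-3400) = 10200)
r(p) = 1287 (r(p) = 368 + 919 = 1287)
F - r(m(2)) = 10200 - 1*1287 = 10200 - 1287 = 8913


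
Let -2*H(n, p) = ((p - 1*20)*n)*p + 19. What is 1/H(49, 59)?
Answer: -1/56384 ≈ -1.7736e-5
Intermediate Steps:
H(n, p) = -19/2 - n*p*(-20 + p)/2 (H(n, p) = -(((p - 1*20)*n)*p + 19)/2 = -(((p - 20)*n)*p + 19)/2 = -(((-20 + p)*n)*p + 19)/2 = -((n*(-20 + p))*p + 19)/2 = -(n*p*(-20 + p) + 19)/2 = -(19 + n*p*(-20 + p))/2 = -19/2 - n*p*(-20 + p)/2)
1/H(49, 59) = 1/(-19/2 + 10*49*59 - 1/2*49*59**2) = 1/(-19/2 + 28910 - 1/2*49*3481) = 1/(-19/2 + 28910 - 170569/2) = 1/(-56384) = -1/56384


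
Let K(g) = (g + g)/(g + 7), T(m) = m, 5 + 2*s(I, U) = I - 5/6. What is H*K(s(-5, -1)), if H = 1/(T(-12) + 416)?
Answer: -65/3838 ≈ -0.016936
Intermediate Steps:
s(I, U) = -35/12 + I/2 (s(I, U) = -5/2 + (I - 5/6)/2 = -5/2 + (I - 5*⅙)/2 = -5/2 + (I - ⅚)/2 = -5/2 + (-⅚ + I)/2 = -5/2 + (-5/12 + I/2) = -35/12 + I/2)
H = 1/404 (H = 1/(-12 + 416) = 1/404 ≈ 0.0024752)
K(g) = 2*g/(7 + g) (K(g) = (2*g)/(7 + g) = 2*g/(7 + g))
H*K(s(-5, -1)) = (2*(-35/12 + (½)*(-5))/(7 + (-35/12 + (½)*(-5))))/404 = (2*(-35/12 - 5/2)/(7 + (-35/12 - 5/2)))/404 = (2*(-65/12)/(7 - 65/12))/404 = (2*(-65/12)/(19/12))/404 = (2*(-65/12)*(12/19))/404 = (1/404)*(-130/19) = -65/3838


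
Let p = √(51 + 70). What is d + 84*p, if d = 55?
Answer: 979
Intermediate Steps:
p = 11 (p = √121 = 11)
d + 84*p = 55 + 84*11 = 55 + 924 = 979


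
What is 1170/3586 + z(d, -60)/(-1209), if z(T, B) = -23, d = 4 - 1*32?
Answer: 748504/2167737 ≈ 0.34529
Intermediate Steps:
d = -28 (d = 4 - 32 = -28)
1170/3586 + z(d, -60)/(-1209) = 1170/3586 - 23/(-1209) = 1170*(1/3586) - 23*(-1/1209) = 585/1793 + 23/1209 = 748504/2167737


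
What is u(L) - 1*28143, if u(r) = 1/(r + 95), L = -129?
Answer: -956863/34 ≈ -28143.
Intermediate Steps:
u(r) = 1/(95 + r)
u(L) - 1*28143 = 1/(95 - 129) - 1*28143 = 1/(-34) - 28143 = -1/34 - 28143 = -956863/34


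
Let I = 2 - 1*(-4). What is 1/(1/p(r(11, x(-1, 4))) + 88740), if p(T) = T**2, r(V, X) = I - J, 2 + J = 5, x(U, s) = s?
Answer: 9/798661 ≈ 1.1269e-5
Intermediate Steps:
I = 6 (I = 2 + 4 = 6)
J = 3 (J = -2 + 5 = 3)
r(V, X) = 3 (r(V, X) = 6 - 1*3 = 6 - 3 = 3)
1/(1/p(r(11, x(-1, 4))) + 88740) = 1/(1/(3**2) + 88740) = 1/(1/9 + 88740) = 1/(798661/9) = 9/798661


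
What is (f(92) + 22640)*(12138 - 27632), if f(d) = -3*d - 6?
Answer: -346414852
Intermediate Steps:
f(d) = -6 - 3*d
(f(92) + 22640)*(12138 - 27632) = ((-6 - 3*92) + 22640)*(12138 - 27632) = ((-6 - 276) + 22640)*(-15494) = (-282 + 22640)*(-15494) = 22358*(-15494) = -346414852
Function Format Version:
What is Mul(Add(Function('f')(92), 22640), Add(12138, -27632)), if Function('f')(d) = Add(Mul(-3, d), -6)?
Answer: -346414852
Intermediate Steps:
Function('f')(d) = Add(-6, Mul(-3, d))
Mul(Add(Function('f')(92), 22640), Add(12138, -27632)) = Mul(Add(Add(-6, Mul(-3, 92)), 22640), Add(12138, -27632)) = Mul(Add(Add(-6, -276), 22640), -15494) = Mul(Add(-282, 22640), -15494) = Mul(22358, -15494) = -346414852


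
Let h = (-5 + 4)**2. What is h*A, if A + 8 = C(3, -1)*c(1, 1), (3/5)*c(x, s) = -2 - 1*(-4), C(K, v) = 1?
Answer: -14/3 ≈ -4.6667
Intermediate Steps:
h = 1 (h = (-1)**2 = 1)
c(x, s) = 10/3 (c(x, s) = 5*(-2 - 1*(-4))/3 = 5*(-2 + 4)/3 = (5/3)*2 = 10/3)
A = -14/3 (A = -8 + 1*(10/3) = -8 + 10/3 = -14/3 ≈ -4.6667)
h*A = 1*(-14/3) = -14/3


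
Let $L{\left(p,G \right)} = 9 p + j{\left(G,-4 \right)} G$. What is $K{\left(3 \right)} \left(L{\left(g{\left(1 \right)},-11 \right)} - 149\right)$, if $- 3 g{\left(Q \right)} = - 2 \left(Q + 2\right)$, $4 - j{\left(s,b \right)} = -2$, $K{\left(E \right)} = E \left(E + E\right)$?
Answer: $-3546$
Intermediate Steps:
$K{\left(E \right)} = 2 E^{2}$ ($K{\left(E \right)} = E 2 E = 2 E^{2}$)
$j{\left(s,b \right)} = 6$ ($j{\left(s,b \right)} = 4 - -2 = 4 + 2 = 6$)
$g{\left(Q \right)} = \frac{4}{3} + \frac{2 Q}{3}$ ($g{\left(Q \right)} = - \frac{\left(-2\right) \left(Q + 2\right)}{3} = - \frac{\left(-2\right) \left(2 + Q\right)}{3} = - \frac{-4 - 2 Q}{3} = \frac{4}{3} + \frac{2 Q}{3}$)
$L{\left(p,G \right)} = 6 G + 9 p$ ($L{\left(p,G \right)} = 9 p + 6 G = 6 G + 9 p$)
$K{\left(3 \right)} \left(L{\left(g{\left(1 \right)},-11 \right)} - 149\right) = 2 \cdot 3^{2} \left(\left(6 \left(-11\right) + 9 \left(\frac{4}{3} + \frac{2}{3} \cdot 1\right)\right) - 149\right) = 2 \cdot 9 \left(\left(-66 + 9 \left(\frac{4}{3} + \frac{2}{3}\right)\right) - 149\right) = 18 \left(\left(-66 + 9 \cdot 2\right) - 149\right) = 18 \left(\left(-66 + 18\right) - 149\right) = 18 \left(-48 - 149\right) = 18 \left(-197\right) = -3546$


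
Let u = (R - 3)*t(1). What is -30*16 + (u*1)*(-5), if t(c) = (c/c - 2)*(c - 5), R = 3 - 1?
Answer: -460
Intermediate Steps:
R = 2
t(c) = 5 - c (t(c) = (1 - 2)*(-5 + c) = -(-5 + c) = 5 - c)
u = -4 (u = (2 - 3)*(5 - 1*1) = -(5 - 1) = -1*4 = -4)
-30*16 + (u*1)*(-5) = -30*16 - 4*1*(-5) = -480 - 4*(-5) = -480 + 20 = -460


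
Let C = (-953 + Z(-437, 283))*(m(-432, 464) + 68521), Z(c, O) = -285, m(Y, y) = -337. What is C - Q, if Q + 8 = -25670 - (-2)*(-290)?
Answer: -84385534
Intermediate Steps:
Q = -26258 (Q = -8 + (-25670 - (-2)*(-290)) = -8 + (-25670 - 1*580) = -8 + (-25670 - 580) = -8 - 26250 = -26258)
C = -84411792 (C = (-953 - 285)*(-337 + 68521) = -1238*68184 = -84411792)
C - Q = -84411792 - 1*(-26258) = -84411792 + 26258 = -84385534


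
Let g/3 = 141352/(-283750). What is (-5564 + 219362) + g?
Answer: 30332379222/141875 ≈ 2.1380e+5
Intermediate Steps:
g = -212028/141875 (g = 3*(141352/(-283750)) = 3*(141352*(-1/283750)) = 3*(-70676/141875) = -212028/141875 ≈ -1.4945)
(-5564 + 219362) + g = (-5564 + 219362) - 212028/141875 = 213798 - 212028/141875 = 30332379222/141875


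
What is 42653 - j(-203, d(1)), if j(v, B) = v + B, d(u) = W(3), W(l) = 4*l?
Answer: 42844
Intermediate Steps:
d(u) = 12 (d(u) = 4*3 = 12)
j(v, B) = B + v
42653 - j(-203, d(1)) = 42653 - (12 - 203) = 42653 - 1*(-191) = 42653 + 191 = 42844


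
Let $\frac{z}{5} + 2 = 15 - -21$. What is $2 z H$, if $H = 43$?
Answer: $14620$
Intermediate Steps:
$z = 170$ ($z = -10 + 5 \left(15 - -21\right) = -10 + 5 \left(15 + 21\right) = -10 + 5 \cdot 36 = -10 + 180 = 170$)
$2 z H = 2 \cdot 170 \cdot 43 = 340 \cdot 43 = 14620$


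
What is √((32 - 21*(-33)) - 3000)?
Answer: 5*I*√91 ≈ 47.697*I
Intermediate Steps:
√((32 - 21*(-33)) - 3000) = √((32 + 693) - 3000) = √(725 - 3000) = √(-2275) = 5*I*√91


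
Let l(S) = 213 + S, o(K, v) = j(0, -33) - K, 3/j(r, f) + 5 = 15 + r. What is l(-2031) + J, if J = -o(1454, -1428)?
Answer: -3643/10 ≈ -364.30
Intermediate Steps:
j(r, f) = 3/(10 + r) (j(r, f) = 3/(-5 + (15 + r)) = 3/(10 + r))
o(K, v) = 3/10 - K (o(K, v) = 3/(10 + 0) - K = 3/10 - K)
J = 14537/10 (J = -(3/10 - 1*1454) = -(3/10 - 1454) = -1*(-14537/10) = 14537/10 ≈ 1453.7)
l(-2031) + J = (213 - 2031) + 14537/10 = -1818 + 14537/10 = -3643/10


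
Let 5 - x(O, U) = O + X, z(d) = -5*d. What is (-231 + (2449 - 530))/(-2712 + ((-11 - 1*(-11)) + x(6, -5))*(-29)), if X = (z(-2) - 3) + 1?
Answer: -1688/2451 ≈ -0.68870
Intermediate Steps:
X = 8 (X = (-5*(-2) - 3) + 1 = (10 - 3) + 1 = 7 + 1 = 8)
x(O, U) = -3 - O (x(O, U) = 5 - (O + 8) = 5 - (8 + O) = 5 + (-8 - O) = -3 - O)
(-231 + (2449 - 530))/(-2712 + ((-11 - 1*(-11)) + x(6, -5))*(-29)) = (-231 + (2449 - 530))/(-2712 + ((-11 - 1*(-11)) + (-3 - 1*6))*(-29)) = (-231 + 1919)/(-2712 + ((-11 + 11) + (-3 - 6))*(-29)) = 1688/(-2712 + (0 - 9)*(-29)) = 1688/(-2712 - 9*(-29)) = 1688/(-2712 + 261) = 1688/(-2451) = 1688*(-1/2451) = -1688/2451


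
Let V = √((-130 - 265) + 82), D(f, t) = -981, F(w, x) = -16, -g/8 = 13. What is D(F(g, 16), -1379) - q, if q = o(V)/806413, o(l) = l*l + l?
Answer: -791090840/806413 - I*√313/806413 ≈ -981.0 - 2.1939e-5*I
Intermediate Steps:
g = -104 (g = -8*13 = -104)
V = I*√313 (V = √(-395 + 82) = √(-313) = I*√313 ≈ 17.692*I)
o(l) = l + l² (o(l) = l² + l = l + l²)
q = I*√313*(1 + I*√313)/806413 (q = ((I*√313)*(1 + I*√313))/806413 = (I*√313*(1 + I*√313))*(1/806413) = I*√313*(1 + I*√313)/806413 ≈ -0.00038814 + 2.1939e-5*I)
D(F(g, 16), -1379) - q = -981 - (-313/806413 + I*√313/806413) = -981 + (313/806413 - I*√313/806413) = -791090840/806413 - I*√313/806413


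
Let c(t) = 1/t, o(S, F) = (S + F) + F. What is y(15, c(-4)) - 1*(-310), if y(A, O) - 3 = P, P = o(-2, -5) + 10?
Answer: 311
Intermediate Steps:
o(S, F) = S + 2*F (o(S, F) = (F + S) + F = S + 2*F)
P = -2 (P = (-2 + 2*(-5)) + 10 = (-2 - 10) + 10 = -12 + 10 = -2)
y(A, O) = 1 (y(A, O) = 3 - 2 = 1)
y(15, c(-4)) - 1*(-310) = 1 - 1*(-310) = 1 + 310 = 311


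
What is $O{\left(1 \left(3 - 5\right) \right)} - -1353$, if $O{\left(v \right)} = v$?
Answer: $1351$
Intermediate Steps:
$O{\left(1 \left(3 - 5\right) \right)} - -1353 = 1 \left(3 - 5\right) - -1353 = 1 \left(-2\right) + 1353 = -2 + 1353 = 1351$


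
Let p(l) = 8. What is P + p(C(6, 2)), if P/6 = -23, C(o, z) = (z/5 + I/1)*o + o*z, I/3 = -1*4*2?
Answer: -130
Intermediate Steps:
I = -24 (I = 3*(-1*4*2) = 3*(-4*2) = 3*(-8) = -24)
C(o, z) = o*z + o*(-24 + z/5) (C(o, z) = (z/5 - 24/1)*o + o*z = (z*(⅕) - 24*1)*o + o*z = (z/5 - 24)*o + o*z = (-24 + z/5)*o + o*z = o*(-24 + z/5) + o*z = o*z + o*(-24 + z/5))
P = -138 (P = 6*(-23) = -138)
P + p(C(6, 2)) = -138 + 8 = -130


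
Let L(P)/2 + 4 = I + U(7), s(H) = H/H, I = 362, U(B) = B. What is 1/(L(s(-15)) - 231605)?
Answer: -1/230875 ≈ -4.3313e-6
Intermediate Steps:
s(H) = 1
L(P) = 730 (L(P) = -8 + 2*(362 + 7) = -8 + 2*369 = -8 + 738 = 730)
1/(L(s(-15)) - 231605) = 1/(730 - 231605) = 1/(-230875) = -1/230875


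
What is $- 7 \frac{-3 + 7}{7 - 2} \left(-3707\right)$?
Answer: $\frac{103796}{5} \approx 20759.0$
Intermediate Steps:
$- 7 \frac{-3 + 7}{7 - 2} \left(-3707\right) = - 7 \cdot \frac{4}{5} \left(-3707\right) = - 7 \cdot 4 \cdot \frac{1}{5} \left(-3707\right) = \left(-7\right) \frac{4}{5} \left(-3707\right) = \left(- \frac{28}{5}\right) \left(-3707\right) = \frac{103796}{5}$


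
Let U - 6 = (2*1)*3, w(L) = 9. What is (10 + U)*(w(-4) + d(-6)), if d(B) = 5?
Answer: 308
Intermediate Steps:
U = 12 (U = 6 + (2*1)*3 = 6 + 2*3 = 6 + 6 = 12)
(10 + U)*(w(-4) + d(-6)) = (10 + 12)*(9 + 5) = 22*14 = 308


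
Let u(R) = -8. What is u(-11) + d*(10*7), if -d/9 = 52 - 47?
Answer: -3158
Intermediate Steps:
d = -45 (d = -9*(52 - 47) = -9*5 = -45)
u(-11) + d*(10*7) = -8 - 450*7 = -8 - 45*70 = -8 - 3150 = -3158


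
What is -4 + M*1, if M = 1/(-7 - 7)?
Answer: -57/14 ≈ -4.0714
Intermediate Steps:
M = -1/14 (M = 1/(-14) = -1/14 ≈ -0.071429)
-4 + M*1 = -4 - 1/14*1 = -4 - 1/14 = -57/14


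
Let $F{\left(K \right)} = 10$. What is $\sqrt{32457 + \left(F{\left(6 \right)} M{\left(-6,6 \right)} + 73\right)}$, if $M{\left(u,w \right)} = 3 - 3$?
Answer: $\sqrt{32530} \approx 180.36$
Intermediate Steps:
$M{\left(u,w \right)} = 0$ ($M{\left(u,w \right)} = 3 - 3 = 0$)
$\sqrt{32457 + \left(F{\left(6 \right)} M{\left(-6,6 \right)} + 73\right)} = \sqrt{32457 + \left(10 \cdot 0 + 73\right)} = \sqrt{32457 + \left(0 + 73\right)} = \sqrt{32457 + 73} = \sqrt{32530}$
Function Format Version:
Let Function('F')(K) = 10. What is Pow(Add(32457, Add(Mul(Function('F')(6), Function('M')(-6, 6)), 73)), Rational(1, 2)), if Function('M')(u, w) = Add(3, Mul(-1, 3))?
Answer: Pow(32530, Rational(1, 2)) ≈ 180.36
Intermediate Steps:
Function('M')(u, w) = 0 (Function('M')(u, w) = Add(3, -3) = 0)
Pow(Add(32457, Add(Mul(Function('F')(6), Function('M')(-6, 6)), 73)), Rational(1, 2)) = Pow(Add(32457, Add(Mul(10, 0), 73)), Rational(1, 2)) = Pow(Add(32457, Add(0, 73)), Rational(1, 2)) = Pow(Add(32457, 73), Rational(1, 2)) = Pow(32530, Rational(1, 2))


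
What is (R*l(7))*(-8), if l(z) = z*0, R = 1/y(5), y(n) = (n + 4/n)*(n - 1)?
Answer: 0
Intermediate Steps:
y(n) = (-1 + n)*(n + 4/n) (y(n) = (n + 4/n)*(-1 + n) = (-1 + n)*(n + 4/n))
R = 5/116 (R = 1/(4 + 5² - 1*5 - 4/5) = 1/(4 + 25 - 5 - 4*⅕) = 1/(4 + 25 - 5 - ⅘) = 1/(116/5) = 5/116 ≈ 0.043103)
l(z) = 0
(R*l(7))*(-8) = ((5/116)*0)*(-8) = 0*(-8) = 0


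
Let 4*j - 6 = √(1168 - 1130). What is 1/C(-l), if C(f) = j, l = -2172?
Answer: -12 + 2*√38 ≈ 0.32883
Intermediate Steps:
j = 3/2 + √38/4 (j = 3/2 + √(1168 - 1130)/4 = 3/2 + √38/4 ≈ 3.0411)
C(f) = 3/2 + √38/4
1/C(-l) = 1/(3/2 + √38/4)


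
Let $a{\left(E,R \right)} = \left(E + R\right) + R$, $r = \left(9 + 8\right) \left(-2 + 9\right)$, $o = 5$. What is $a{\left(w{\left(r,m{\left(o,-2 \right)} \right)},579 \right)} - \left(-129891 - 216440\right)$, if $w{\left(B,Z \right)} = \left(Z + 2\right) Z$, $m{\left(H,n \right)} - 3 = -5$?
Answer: $347489$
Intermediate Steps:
$m{\left(H,n \right)} = -2$ ($m{\left(H,n \right)} = 3 - 5 = -2$)
$r = 119$ ($r = 17 \cdot 7 = 119$)
$w{\left(B,Z \right)} = Z \left(2 + Z\right)$ ($w{\left(B,Z \right)} = \left(2 + Z\right) Z = Z \left(2 + Z\right)$)
$a{\left(E,R \right)} = E + 2 R$
$a{\left(w{\left(r,m{\left(o,-2 \right)} \right)},579 \right)} - \left(-129891 - 216440\right) = \left(- 2 \left(2 - 2\right) + 2 \cdot 579\right) - \left(-129891 - 216440\right) = \left(\left(-2\right) 0 + 1158\right) - \left(-129891 - 216440\right) = \left(0 + 1158\right) - -346331 = 1158 + 346331 = 347489$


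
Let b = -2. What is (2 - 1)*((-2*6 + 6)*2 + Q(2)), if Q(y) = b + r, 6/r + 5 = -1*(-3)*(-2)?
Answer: -160/11 ≈ -14.545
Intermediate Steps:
r = -6/11 (r = 6/(-5 - 1*(-3)*(-2)) = 6/(-5 + 3*(-2)) = 6/(-5 - 6) = 6/(-11) = 6*(-1/11) = -6/11 ≈ -0.54545)
Q(y) = -28/11 (Q(y) = -2 - 6/11 = -28/11)
(2 - 1)*((-2*6 + 6)*2 + Q(2)) = (2 - 1)*((-2*6 + 6)*2 - 28/11) = 1*((-12 + 6)*2 - 28/11) = 1*(-6*2 - 28/11) = 1*(-12 - 28/11) = 1*(-160/11) = -160/11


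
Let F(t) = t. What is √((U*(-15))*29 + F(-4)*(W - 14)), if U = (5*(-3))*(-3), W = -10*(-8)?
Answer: I*√19839 ≈ 140.85*I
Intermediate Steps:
W = 80
U = 45 (U = -15*(-3) = 45)
√((U*(-15))*29 + F(-4)*(W - 14)) = √((45*(-15))*29 - 4*(80 - 14)) = √(-675*29 - 4*66) = √(-19575 - 264) = √(-19839) = I*√19839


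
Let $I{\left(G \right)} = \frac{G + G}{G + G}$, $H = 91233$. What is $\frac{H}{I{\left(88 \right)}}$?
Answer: $91233$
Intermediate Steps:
$I{\left(G \right)} = 1$ ($I{\left(G \right)} = \frac{2 G}{2 G} = 2 G \frac{1}{2 G} = 1$)
$\frac{H}{I{\left(88 \right)}} = \frac{91233}{1} = 91233 \cdot 1 = 91233$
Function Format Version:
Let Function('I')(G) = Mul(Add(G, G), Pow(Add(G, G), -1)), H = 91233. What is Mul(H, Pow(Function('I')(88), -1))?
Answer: 91233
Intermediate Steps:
Function('I')(G) = 1 (Function('I')(G) = Mul(Mul(2, G), Pow(Mul(2, G), -1)) = Mul(Mul(2, G), Mul(Rational(1, 2), Pow(G, -1))) = 1)
Mul(H, Pow(Function('I')(88), -1)) = Mul(91233, Pow(1, -1)) = Mul(91233, 1) = 91233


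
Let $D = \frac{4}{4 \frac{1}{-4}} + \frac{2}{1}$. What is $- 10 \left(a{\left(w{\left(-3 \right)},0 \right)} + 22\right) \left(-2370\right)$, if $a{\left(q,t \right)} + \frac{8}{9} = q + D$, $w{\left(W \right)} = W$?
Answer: $\frac{1145500}{3} \approx 3.8183 \cdot 10^{5}$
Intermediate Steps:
$D = -2$ ($D = \frac{4}{4 \left(- \frac{1}{4}\right)} + 2 \cdot 1 = \frac{4}{-1} + 2 = 4 \left(-1\right) + 2 = -4 + 2 = -2$)
$a{\left(q,t \right)} = - \frac{26}{9} + q$ ($a{\left(q,t \right)} = - \frac{8}{9} + \left(q - 2\right) = - \frac{8}{9} + \left(-2 + q\right) = - \frac{26}{9} + q$)
$- 10 \left(a{\left(w{\left(-3 \right)},0 \right)} + 22\right) \left(-2370\right) = - 10 \left(\left(- \frac{26}{9} - 3\right) + 22\right) \left(-2370\right) = - 10 \left(- \frac{53}{9} + 22\right) \left(-2370\right) = \left(-10\right) \frac{145}{9} \left(-2370\right) = \left(- \frac{1450}{9}\right) \left(-2370\right) = \frac{1145500}{3}$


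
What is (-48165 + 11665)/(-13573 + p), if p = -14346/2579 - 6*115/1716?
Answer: 26922181000/10015762903 ≈ 2.6880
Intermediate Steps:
p = -4399541/737594 (p = -14346*1/2579 - 690*1/1716 = -14346/2579 - 115/286 = -4399541/737594 ≈ -5.9647)
(-48165 + 11665)/(-13573 + p) = (-48165 + 11665)/(-13573 - 4399541/737594) = -36500/(-10015762903/737594) = -36500*(-737594/10015762903) = 26922181000/10015762903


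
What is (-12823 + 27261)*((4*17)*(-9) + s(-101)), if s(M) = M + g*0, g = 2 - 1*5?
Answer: -10294294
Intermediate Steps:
g = -3 (g = 2 - 5 = -3)
s(M) = M (s(M) = M - 3*0 = M + 0 = M)
(-12823 + 27261)*((4*17)*(-9) + s(-101)) = (-12823 + 27261)*((4*17)*(-9) - 101) = 14438*(68*(-9) - 101) = 14438*(-612 - 101) = 14438*(-713) = -10294294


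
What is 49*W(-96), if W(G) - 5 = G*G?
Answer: 451829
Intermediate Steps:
W(G) = 5 + G² (W(G) = 5 + G*G = 5 + G²)
49*W(-96) = 49*(5 + (-96)²) = 49*(5 + 9216) = 49*9221 = 451829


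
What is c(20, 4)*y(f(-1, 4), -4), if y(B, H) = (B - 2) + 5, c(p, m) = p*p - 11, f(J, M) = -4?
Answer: -389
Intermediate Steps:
c(p, m) = -11 + p² (c(p, m) = p² - 11 = -11 + p²)
y(B, H) = 3 + B (y(B, H) = (-2 + B) + 5 = 3 + B)
c(20, 4)*y(f(-1, 4), -4) = (-11 + 20²)*(3 - 4) = (-11 + 400)*(-1) = 389*(-1) = -389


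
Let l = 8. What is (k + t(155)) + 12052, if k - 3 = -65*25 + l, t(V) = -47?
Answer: 10391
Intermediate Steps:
k = -1614 (k = 3 + (-65*25 + 8) = 3 + (-1625 + 8) = 3 - 1617 = -1614)
(k + t(155)) + 12052 = (-1614 - 47) + 12052 = -1661 + 12052 = 10391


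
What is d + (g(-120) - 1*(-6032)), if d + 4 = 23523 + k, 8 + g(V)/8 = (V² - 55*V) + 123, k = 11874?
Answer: 210345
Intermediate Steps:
g(V) = 920 - 440*V + 8*V² (g(V) = -64 + 8*((V² - 55*V) + 123) = -64 + 8*(123 + V² - 55*V) = -64 + (984 - 440*V + 8*V²) = 920 - 440*V + 8*V²)
d = 35393 (d = -4 + (23523 + 11874) = -4 + 35397 = 35393)
d + (g(-120) - 1*(-6032)) = 35393 + ((920 - 440*(-120) + 8*(-120)²) - 1*(-6032)) = 35393 + ((920 + 52800 + 8*14400) + 6032) = 35393 + ((920 + 52800 + 115200) + 6032) = 35393 + (168920 + 6032) = 35393 + 174952 = 210345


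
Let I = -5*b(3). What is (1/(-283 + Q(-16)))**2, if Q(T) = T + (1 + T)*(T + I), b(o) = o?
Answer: 1/27556 ≈ 3.6290e-5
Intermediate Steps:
I = -15 (I = -5*3 = -15)
Q(T) = T + (1 + T)*(-15 + T) (Q(T) = T + (1 + T)*(T - 15) = T + (1 + T)*(-15 + T))
(1/(-283 + Q(-16)))**2 = (1/(-283 + (-15 + (-16)**2 - 13*(-16))))**2 = (1/(-283 + (-15 + 256 + 208)))**2 = (1/(-283 + 449))**2 = (1/166)**2 = 1/27556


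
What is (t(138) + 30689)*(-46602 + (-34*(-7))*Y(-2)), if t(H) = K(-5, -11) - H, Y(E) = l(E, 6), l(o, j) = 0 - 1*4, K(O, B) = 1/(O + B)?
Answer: -11622554255/8 ≈ -1.4528e+9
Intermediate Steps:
K(O, B) = 1/(B + O)
l(o, j) = -4 (l(o, j) = 0 - 4 = -4)
Y(E) = -4
t(H) = -1/16 - H (t(H) = 1/(-11 - 5) - H = 1/(-16) - H = -1/16 - H)
(t(138) + 30689)*(-46602 + (-34*(-7))*Y(-2)) = ((-1/16 - 1*138) + 30689)*(-46602 - 34*(-7)*(-4)) = ((-1/16 - 138) + 30689)*(-46602 + 238*(-4)) = (-2209/16 + 30689)*(-46602 - 952) = (488815/16)*(-47554) = -11622554255/8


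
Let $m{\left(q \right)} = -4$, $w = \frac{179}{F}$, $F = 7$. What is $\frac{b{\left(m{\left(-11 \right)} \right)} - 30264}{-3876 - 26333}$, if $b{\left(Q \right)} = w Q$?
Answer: $\frac{212564}{211463} \approx 1.0052$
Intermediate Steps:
$w = \frac{179}{7} \approx 25.571$
$b{\left(Q \right)} = \frac{179 Q}{7}$
$\frac{b{\left(m{\left(-11 \right)} \right)} - 30264}{-3876 - 26333} = \frac{\frac{179}{7} \left(-4\right) - 30264}{-3876 - 26333} = \frac{- \frac{716}{7} - 30264}{-30209} = \left(- \frac{212564}{7}\right) \left(- \frac{1}{30209}\right) = \frac{212564}{211463}$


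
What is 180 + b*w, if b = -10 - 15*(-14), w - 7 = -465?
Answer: -91420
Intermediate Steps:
w = -458 (w = 7 - 465 = -458)
b = 200 (b = -10 + 210 = 200)
180 + b*w = 180 + 200*(-458) = 180 - 91600 = -91420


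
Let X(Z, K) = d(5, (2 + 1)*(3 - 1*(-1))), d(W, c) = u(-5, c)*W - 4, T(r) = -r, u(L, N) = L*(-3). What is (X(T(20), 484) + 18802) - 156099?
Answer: -137226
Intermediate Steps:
u(L, N) = -3*L
d(W, c) = -4 + 15*W (d(W, c) = (-3*(-5))*W - 4 = 15*W - 4 = -4 + 15*W)
X(Z, K) = 71 (X(Z, K) = -4 + 15*5 = -4 + 75 = 71)
(X(T(20), 484) + 18802) - 156099 = (71 + 18802) - 156099 = 18873 - 156099 = -137226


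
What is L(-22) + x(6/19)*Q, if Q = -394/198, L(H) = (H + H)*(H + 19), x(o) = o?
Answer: 82370/627 ≈ 131.37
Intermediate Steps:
L(H) = 2*H*(19 + H) (L(H) = (2*H)*(19 + H) = 2*H*(19 + H))
Q = -197/99 (Q = -394*1/198 = -197/99 ≈ -1.9899)
L(-22) + x(6/19)*Q = 2*(-22)*(19 - 22) + (6/19)*(-197/99) = 2*(-22)*(-3) + (6*(1/19))*(-197/99) = 132 + (6/19)*(-197/99) = 132 - 394/627 = 82370/627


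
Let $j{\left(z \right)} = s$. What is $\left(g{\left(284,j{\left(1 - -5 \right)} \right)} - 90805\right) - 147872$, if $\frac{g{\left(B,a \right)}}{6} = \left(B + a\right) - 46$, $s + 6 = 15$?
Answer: $-237195$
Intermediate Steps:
$s = 9$ ($s = -6 + 15 = 9$)
$j{\left(z \right)} = 9$
$g{\left(B,a \right)} = -276 + 6 B + 6 a$ ($g{\left(B,a \right)} = 6 \left(\left(B + a\right) - 46\right) = 6 \left(-46 + B + a\right) = -276 + 6 B + 6 a$)
$\left(g{\left(284,j{\left(1 - -5 \right)} \right)} - 90805\right) - 147872 = \left(\left(-276 + 6 \cdot 284 + 6 \cdot 9\right) - 90805\right) - 147872 = \left(\left(-276 + 1704 + 54\right) - 90805\right) - 147872 = \left(1482 - 90805\right) - 147872 = -89323 - 147872 = -237195$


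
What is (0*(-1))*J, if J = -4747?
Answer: 0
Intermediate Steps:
(0*(-1))*J = (0*(-1))*(-4747) = 0*(-4747) = 0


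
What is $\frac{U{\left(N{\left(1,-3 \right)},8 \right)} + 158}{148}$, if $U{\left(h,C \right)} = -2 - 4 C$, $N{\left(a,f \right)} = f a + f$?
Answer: $\frac{31}{37} \approx 0.83784$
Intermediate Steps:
$N{\left(a,f \right)} = f + a f$ ($N{\left(a,f \right)} = a f + f = f + a f$)
$\frac{U{\left(N{\left(1,-3 \right)},8 \right)} + 158}{148} = \frac{\left(-2 - 32\right) + 158}{148} = \frac{-34 + 158}{148} = \frac{1}{148} \cdot 124 = \frac{31}{37}$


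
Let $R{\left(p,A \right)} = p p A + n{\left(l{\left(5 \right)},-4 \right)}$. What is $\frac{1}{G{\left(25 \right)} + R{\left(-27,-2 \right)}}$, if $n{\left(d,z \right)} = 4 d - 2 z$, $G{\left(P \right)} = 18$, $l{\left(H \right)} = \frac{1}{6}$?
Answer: $- \frac{3}{4294} \approx -0.00069865$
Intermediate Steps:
$l{\left(H \right)} = \frac{1}{6}$
$n{\left(d,z \right)} = - 2 z + 4 d$
$R{\left(p,A \right)} = \frac{26}{3} + A p^{2}$ ($R{\left(p,A \right)} = p p A + \left(\left(-2\right) \left(-4\right) + 4 \cdot \frac{1}{6}\right) = p^{2} A + \left(8 + \frac{2}{3}\right) = A p^{2} + \frac{26}{3} = \frac{26}{3} + A p^{2}$)
$\frac{1}{G{\left(25 \right)} + R{\left(-27,-2 \right)}} = \frac{1}{18 + \left(\frac{26}{3} - 2 \left(-27\right)^{2}\right)} = \frac{1}{18 + \left(\frac{26}{3} - 1458\right)} = \frac{1}{18 - \frac{4348}{3}} = \frac{1}{- \frac{4294}{3}} = - \frac{3}{4294}$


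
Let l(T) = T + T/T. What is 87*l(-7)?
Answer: -522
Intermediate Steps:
l(T) = 1 + T (l(T) = T + 1 = 1 + T)
87*l(-7) = 87*(1 - 7) = 87*(-6) = -522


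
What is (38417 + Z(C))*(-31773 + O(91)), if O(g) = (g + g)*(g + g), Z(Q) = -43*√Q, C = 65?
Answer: 51901367 - 58093*√65 ≈ 5.1433e+7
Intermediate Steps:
O(g) = 4*g² (O(g) = (2*g)*(2*g) = 4*g²)
(38417 + Z(C))*(-31773 + O(91)) = (38417 - 43*√65)*(-31773 + 4*91²) = (38417 - 43*√65)*(-31773 + 4*8281) = (38417 - 43*√65)*(-31773 + 33124) = (38417 - 43*√65)*1351 = 51901367 - 58093*√65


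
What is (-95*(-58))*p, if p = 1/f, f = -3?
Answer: -5510/3 ≈ -1836.7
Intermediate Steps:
p = -1/3 (p = 1/(-3) = -1/3 ≈ -0.33333)
(-95*(-58))*p = -95*(-58)*(-1/3) = 5510*(-1/3) = -5510/3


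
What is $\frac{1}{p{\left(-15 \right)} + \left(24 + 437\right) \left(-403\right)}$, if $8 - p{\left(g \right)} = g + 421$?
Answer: $- \frac{1}{186181} \approx -5.3711 \cdot 10^{-6}$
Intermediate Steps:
$p{\left(g \right)} = -413 - g$ ($p{\left(g \right)} = 8 - \left(g + 421\right) = 8 - \left(421 + g\right) = -413 - g$)
$\frac{1}{p{\left(-15 \right)} + \left(24 + 437\right) \left(-403\right)} = \frac{1}{\left(-413 - -15\right) + \left(24 + 437\right) \left(-403\right)} = \frac{1}{\left(-413 + 15\right) + 461 \left(-403\right)} = \frac{1}{-398 - 185783} = \frac{1}{-186181} = - \frac{1}{186181}$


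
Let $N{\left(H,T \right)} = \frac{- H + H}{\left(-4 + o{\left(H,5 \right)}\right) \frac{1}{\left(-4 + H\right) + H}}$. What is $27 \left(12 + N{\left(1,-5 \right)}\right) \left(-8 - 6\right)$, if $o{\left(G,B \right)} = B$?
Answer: $-4536$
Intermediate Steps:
$N{\left(H,T \right)} = 0$ ($N{\left(H,T \right)} = \frac{- H + H}{\left(-4 + 5\right) \frac{1}{\left(-4 + H\right) + H}} = \frac{0}{1 \frac{1}{-4 + 2 H}} = \frac{0}{\frac{1}{-4 + 2 H}} = 0 \left(-4 + 2 H\right) = 0$)
$27 \left(12 + N{\left(1,-5 \right)}\right) \left(-8 - 6\right) = 27 \left(12 + 0\right) \left(-8 - 6\right) = 27 \cdot 12 \left(-14\right) = 27 \left(-168\right) = -4536$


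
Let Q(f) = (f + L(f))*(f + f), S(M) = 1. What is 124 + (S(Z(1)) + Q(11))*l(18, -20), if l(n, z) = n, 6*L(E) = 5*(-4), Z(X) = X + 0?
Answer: 3178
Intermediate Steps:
Z(X) = X
L(E) = -10/3 (L(E) = (5*(-4))/6 = (⅙)*(-20) = -10/3)
Q(f) = 2*f*(-10/3 + f) (Q(f) = (f - 10/3)*(f + f) = (-10/3 + f)*(2*f) = 2*f*(-10/3 + f))
124 + (S(Z(1)) + Q(11))*l(18, -20) = 124 + (1 + (⅔)*11*(-10 + 3*11))*18 = 124 + (1 + (⅔)*11*(-10 + 33))*18 = 124 + (1 + (⅔)*11*23)*18 = 124 + (1 + 506/3)*18 = 124 + (509/3)*18 = 124 + 3054 = 3178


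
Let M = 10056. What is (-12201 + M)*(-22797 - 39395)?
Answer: 133401840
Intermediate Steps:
(-12201 + M)*(-22797 - 39395) = (-12201 + 10056)*(-22797 - 39395) = -2145*(-62192) = 133401840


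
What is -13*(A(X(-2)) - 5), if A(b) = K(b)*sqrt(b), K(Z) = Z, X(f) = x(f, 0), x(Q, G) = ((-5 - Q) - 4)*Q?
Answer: 65 - 182*sqrt(14) ≈ -615.98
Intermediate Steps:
x(Q, G) = Q*(-9 - Q) (x(Q, G) = (-9 - Q)*Q = Q*(-9 - Q))
X(f) = -f*(9 + f)
A(b) = b**(3/2) (A(b) = b*sqrt(b) = b**(3/2))
-13*(A(X(-2)) - 5) = -13*((-1*(-2)*(9 - 2))**(3/2) - 5) = -13*((-1*(-2)*7)**(3/2) - 5) = -13*(14**(3/2) - 5) = -13*(14*sqrt(14) - 5) = -13*(-5 + 14*sqrt(14)) = 65 - 182*sqrt(14)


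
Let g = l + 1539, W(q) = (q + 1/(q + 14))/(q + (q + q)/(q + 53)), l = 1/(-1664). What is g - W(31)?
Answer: 51172574309/33271680 ≈ 1538.0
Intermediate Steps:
l = -1/1664 ≈ -0.00060096
W(q) = (q + 1/(14 + q))/(q + 2*q/(53 + q)) (W(q) = (q + 1/(14 + q))/(q + (2*q)/(53 + q)) = (q + 1/(14 + q))/(q + 2*q/(53 + q)))
g = 2560895/1664 (g = -1/1664 + 1539 = 2560895/1664 ≈ 1539.0)
g - W(31) = 2560895/1664 - (53 + 31³ + 67*31² + 743*31)/(31*(770 + 31² + 69*31)) = 2560895/1664 - (53 + 29791 + 67*961 + 23033)/(31*(770 + 961 + 2139)) = 2560895/1664 - (53 + 29791 + 64387 + 23033)/(31*3870) = 2560895/1664 - 117264/(31*3870) = 2560895/1664 - 1*19544/19995 = 2560895/1664 - 19544/19995 = 51172574309/33271680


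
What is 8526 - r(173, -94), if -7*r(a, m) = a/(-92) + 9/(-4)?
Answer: 1372591/161 ≈ 8525.4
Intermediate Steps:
r(a, m) = 9/28 + a/644 (r(a, m) = -(a/(-92) + 9/(-4))/7 = -(a*(-1/92) + 9*(-¼))/7 = -(-a/92 - 9/4)/7 = -(-9/4 - a/92)/7 = 9/28 + a/644)
8526 - r(173, -94) = 8526 - (9/28 + (1/644)*173) = 8526 - (9/28 + 173/644) = 8526 - 1*95/161 = 8526 - 95/161 = 1372591/161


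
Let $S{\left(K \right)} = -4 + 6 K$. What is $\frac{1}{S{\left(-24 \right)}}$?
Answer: $- \frac{1}{148} \approx -0.0067568$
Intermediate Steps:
$\frac{1}{S{\left(-24 \right)}} = \frac{1}{-4 + 6 \left(-24\right)} = \frac{1}{-4 - 144} = \frac{1}{-148} = - \frac{1}{148}$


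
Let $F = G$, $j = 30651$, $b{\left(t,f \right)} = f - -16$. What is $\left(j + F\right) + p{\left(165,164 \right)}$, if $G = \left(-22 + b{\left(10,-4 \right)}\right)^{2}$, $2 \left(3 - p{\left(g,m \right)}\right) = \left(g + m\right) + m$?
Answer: $\frac{61015}{2} \approx 30508.0$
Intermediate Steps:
$p{\left(g,m \right)} = 3 - m - \frac{g}{2}$ ($p{\left(g,m \right)} = 3 - \frac{\left(g + m\right) + m}{2} = 3 - \frac{g + 2 m}{2} = 3 - \left(m + \frac{g}{2}\right) = 3 - m - \frac{g}{2}$)
$b{\left(t,f \right)} = 16 + f$ ($b{\left(t,f \right)} = f + 16 = 16 + f$)
$G = 100$ ($G = \left(-22 + \left(16 - 4\right)\right)^{2} = \left(-22 + 12\right)^{2} = \left(-10\right)^{2} = 100$)
$F = 100$
$\left(j + F\right) + p{\left(165,164 \right)} = \left(30651 + 100\right) - \frac{487}{2} = 30751 - \frac{487}{2} = \frac{61015}{2}$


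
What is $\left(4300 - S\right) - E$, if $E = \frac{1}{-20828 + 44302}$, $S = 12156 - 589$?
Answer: $- \frac{170585559}{23474} \approx -7267.0$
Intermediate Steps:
$S = 11567$ ($S = 12156 - 589 = 11567$)
$E = \frac{1}{23474} \approx 4.26 \cdot 10^{-5}$
$\left(4300 - S\right) - E = \left(4300 - 11567\right) - \frac{1}{23474} = -7267 - \frac{1}{23474} = - \frac{170585559}{23474}$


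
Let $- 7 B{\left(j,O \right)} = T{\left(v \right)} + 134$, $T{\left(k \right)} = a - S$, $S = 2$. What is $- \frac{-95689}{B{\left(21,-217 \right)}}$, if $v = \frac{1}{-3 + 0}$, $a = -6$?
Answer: $- \frac{95689}{18} \approx -5316.1$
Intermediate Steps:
$v = - \frac{1}{3}$ ($v = \frac{1}{-3} = - \frac{1}{3} \approx -0.33333$)
$T{\left(k \right)} = -8$ ($T{\left(k \right)} = -6 - 2 = -8$)
$B{\left(j,O \right)} = -18$ ($B{\left(j,O \right)} = - \frac{-8 + 134}{7} = \left(- \frac{1}{7}\right) 126 = -18$)
$- \frac{-95689}{B{\left(21,-217 \right)}} = - \frac{-95689}{-18} = - \frac{\left(-95689\right) \left(-1\right)}{18} = \left(-1\right) \frac{95689}{18} = - \frac{95689}{18}$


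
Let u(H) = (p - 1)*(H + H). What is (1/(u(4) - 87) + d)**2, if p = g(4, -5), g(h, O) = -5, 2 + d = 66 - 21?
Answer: 33686416/18225 ≈ 1848.4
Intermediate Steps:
d = 43 (d = -2 + (66 - 21) = -2 + 45 = 43)
p = -5
u(H) = -12*H (u(H) = (-5 - 1)*(H + H) = -12*H)
(1/(u(4) - 87) + d)**2 = (1/(-12*4 - 87) + 43)**2 = (1/(-48 - 87) + 43)**2 = (1/(-135) + 43)**2 = (-1/135 + 43)**2 = (5804/135)**2 = 33686416/18225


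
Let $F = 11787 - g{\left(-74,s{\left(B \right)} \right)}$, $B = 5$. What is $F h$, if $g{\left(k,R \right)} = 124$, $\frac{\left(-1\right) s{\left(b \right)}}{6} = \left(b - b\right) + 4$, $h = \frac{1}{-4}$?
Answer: $- \frac{11663}{4} \approx -2915.8$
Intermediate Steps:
$h = - \frac{1}{4} \approx -0.25$
$s{\left(b \right)} = -24$ ($s{\left(b \right)} = - 6 \left(\left(b - b\right) + 4\right) = - 6 \left(0 + 4\right) = \left(-6\right) 4 = -24$)
$F = 11663$ ($F = 11787 - 124 = 11663$)
$F h = 11663 \left(- \frac{1}{4}\right) = - \frac{11663}{4}$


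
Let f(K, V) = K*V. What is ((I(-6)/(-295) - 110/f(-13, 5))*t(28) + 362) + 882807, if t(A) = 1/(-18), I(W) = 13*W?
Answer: 30482574283/34515 ≈ 8.8317e+5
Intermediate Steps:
t(A) = -1/18
((I(-6)/(-295) - 110/f(-13, 5))*t(28) + 362) + 882807 = (((13*(-6))/(-295) - 110/((-13*5)))*(-1/18) + 362) + 882807 = ((-78*(-1/295) - 110/(-65))*(-1/18) + 362) + 882807 = ((78/295 - 110*(-1/65))*(-1/18) + 362) + 882807 = ((78/295 + 22/13)*(-1/18) + 362) + 882807 = ((7504/3835)*(-1/18) + 362) + 882807 = (-3752/34515 + 362) + 882807 = 12490678/34515 + 882807 = 30482574283/34515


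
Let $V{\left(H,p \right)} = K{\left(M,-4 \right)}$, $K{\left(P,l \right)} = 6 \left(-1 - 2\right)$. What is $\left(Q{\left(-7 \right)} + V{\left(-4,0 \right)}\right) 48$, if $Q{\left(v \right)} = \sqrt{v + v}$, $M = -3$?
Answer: $-864 + 48 i \sqrt{14} \approx -864.0 + 179.6 i$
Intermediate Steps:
$K{\left(P,l \right)} = -18$ ($K{\left(P,l \right)} = 6 \left(-3\right) = -18$)
$Q{\left(v \right)} = \sqrt{2} \sqrt{v}$ ($Q{\left(v \right)} = \sqrt{2 v} = \sqrt{2} \sqrt{v}$)
$V{\left(H,p \right)} = -18$
$\left(Q{\left(-7 \right)} + V{\left(-4,0 \right)}\right) 48 = \left(\sqrt{2} \sqrt{-7} - 18\right) 48 = \left(\sqrt{2} i \sqrt{7} - 18\right) 48 = \left(i \sqrt{14} - 18\right) 48 = \left(-18 + i \sqrt{14}\right) 48 = -864 + 48 i \sqrt{14}$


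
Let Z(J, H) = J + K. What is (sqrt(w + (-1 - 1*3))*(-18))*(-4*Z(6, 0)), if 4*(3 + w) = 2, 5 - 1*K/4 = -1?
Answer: 1080*I*sqrt(26) ≈ 5506.9*I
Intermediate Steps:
K = 24 (K = 20 - 4*(-1) = 20 + 4 = 24)
w = -5/2 (w = -3 + (1/4)*2 = -3 + 1/2 = -5/2 ≈ -2.5000)
Z(J, H) = 24 + J (Z(J, H) = J + 24 = 24 + J)
(sqrt(w + (-1 - 1*3))*(-18))*(-4*Z(6, 0)) = (sqrt(-5/2 + (-1 - 1*3))*(-18))*(-4*(24 + 6)) = (sqrt(-5/2 + (-1 - 3))*(-18))*(-4*30) = (sqrt(-5/2 - 4)*(-18))*(-120) = (sqrt(-13/2)*(-18))*(-120) = ((I*sqrt(26)/2)*(-18))*(-120) = -9*I*sqrt(26)*(-120) = 1080*I*sqrt(26)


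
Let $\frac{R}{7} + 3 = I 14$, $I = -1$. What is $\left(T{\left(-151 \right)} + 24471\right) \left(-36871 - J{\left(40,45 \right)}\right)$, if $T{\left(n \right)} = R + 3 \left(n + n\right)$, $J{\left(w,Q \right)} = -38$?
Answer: $-863586518$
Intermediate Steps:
$R = -119$ ($R = -21 + 7 \left(\left(-1\right) 14\right) = -21 + 7 \left(-14\right) = -21 - 98 = -119$)
$T{\left(n \right)} = -119 + 6 n$ ($T{\left(n \right)} = -119 + 3 \left(n + n\right) = -119 + 3 \cdot 2 n = -119 + 6 n$)
$\left(T{\left(-151 \right)} + 24471\right) \left(-36871 - J{\left(40,45 \right)}\right) = \left(\left(-119 + 6 \left(-151\right)\right) + 24471\right) \left(-36871 - -38\right) = \left(\left(-119 - 906\right) + 24471\right) \left(-36871 + 38\right) = \left(-1025 + 24471\right) \left(-36833\right) = 23446 \left(-36833\right) = -863586518$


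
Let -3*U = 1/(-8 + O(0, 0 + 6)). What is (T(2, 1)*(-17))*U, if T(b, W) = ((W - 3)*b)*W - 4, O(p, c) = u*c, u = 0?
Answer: 17/3 ≈ 5.6667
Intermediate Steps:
O(p, c) = 0 (O(p, c) = 0*c = 0)
U = 1/24 (U = -1/(3*(-8 + 0)) = -⅓/(-8) = -⅓*(-⅛) = 1/24 ≈ 0.041667)
T(b, W) = -4 + W*b*(-3 + W) (T(b, W) = ((-3 + W)*b)*W - 4 = (b*(-3 + W))*W - 4 = W*b*(-3 + W) - 4 = -4 + W*b*(-3 + W))
(T(2, 1)*(-17))*U = ((-4 + 2*1² - 3*1*2)*(-17))*(1/24) = ((-4 + 2*1 - 6)*(-17))*(1/24) = ((-4 + 2 - 6)*(-17))*(1/24) = -8*(-17)*(1/24) = 136*(1/24) = 17/3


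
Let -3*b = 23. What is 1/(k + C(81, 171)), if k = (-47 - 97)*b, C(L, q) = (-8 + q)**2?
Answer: 1/27673 ≈ 3.6136e-5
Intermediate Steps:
b = -23/3 (b = -1/3*23 = -23/3 ≈ -7.6667)
k = 1104 (k = (-47 - 97)*(-23/3) = -144*(-23/3) = 1104)
1/(k + C(81, 171)) = 1/(1104 + (-8 + 171)**2) = 1/(1104 + 163**2) = 1/(1104 + 26569) = 1/27673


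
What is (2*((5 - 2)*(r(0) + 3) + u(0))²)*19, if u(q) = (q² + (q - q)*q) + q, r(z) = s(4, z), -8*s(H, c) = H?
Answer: 4275/2 ≈ 2137.5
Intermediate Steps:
s(H, c) = -H/8
r(z) = -½ (r(z) = -⅛*4 = -½)
u(q) = q + q² (u(q) = (q² + 0*q) + q = (q² + 0) + q = q² + q = q + q²)
(2*((5 - 2)*(r(0) + 3) + u(0))²)*19 = (2*((5 - 2)*(-½ + 3) + 0*(1 + 0))²)*19 = (2*(3*(5/2) + 0*1)²)*19 = (2*(15/2 + 0)²)*19 = (2*(15/2)²)*19 = (2*(225/4))*19 = (225/2)*19 = 4275/2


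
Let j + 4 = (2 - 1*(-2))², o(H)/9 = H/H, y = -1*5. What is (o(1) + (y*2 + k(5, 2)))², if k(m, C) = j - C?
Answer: 81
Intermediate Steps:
y = -5
o(H) = 9 (o(H) = 9*(H/H) = 9*1 = 9)
j = 12 (j = -4 + (2 - 1*(-2))² = -4 + (2 + 2)² = -4 + 4² = -4 + 16 = 12)
k(m, C) = 12 - C
(o(1) + (y*2 + k(5, 2)))² = (9 + (-5*2 + (12 - 1*2)))² = (9 + (-10 + (12 - 2)))² = (9 + (-10 + 10))² = (9 + 0)² = 9² = 81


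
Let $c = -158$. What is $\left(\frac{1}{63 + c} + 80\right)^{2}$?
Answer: $\frac{57744801}{9025} \approx 6398.3$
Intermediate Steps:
$\left(\frac{1}{63 + c} + 80\right)^{2} = \left(\frac{1}{63 - 158} + 80\right)^{2} = \left(\frac{1}{-95} + 80\right)^{2} = \left(- \frac{1}{95} + 80\right)^{2} = \left(\frac{7599}{95}\right)^{2} = \frac{57744801}{9025}$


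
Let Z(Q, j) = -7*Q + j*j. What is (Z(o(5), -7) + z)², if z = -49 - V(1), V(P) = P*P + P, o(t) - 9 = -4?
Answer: 1369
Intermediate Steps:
o(t) = 5 (o(t) = 9 - 4 = 5)
V(P) = P + P² (V(P) = P² + P = P + P²)
Z(Q, j) = j² - 7*Q (Z(Q, j) = -7*Q + j² = j² - 7*Q)
z = -51 (z = -49 - (1 + 1) = -49 - 2 = -51)
(Z(o(5), -7) + z)² = (((-7)² - 7*5) - 51)² = ((49 - 35) - 51)² = (14 - 51)² = (-37)² = 1369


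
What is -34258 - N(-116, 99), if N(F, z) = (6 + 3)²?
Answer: -34339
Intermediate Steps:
N(F, z) = 81 (N(F, z) = 9² = 81)
-34258 - N(-116, 99) = -34258 - 1*81 = -34258 - 81 = -34339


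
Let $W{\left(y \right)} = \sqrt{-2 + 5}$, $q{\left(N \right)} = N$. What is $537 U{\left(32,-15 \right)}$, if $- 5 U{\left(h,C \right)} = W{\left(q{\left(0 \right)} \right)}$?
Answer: $- \frac{537 \sqrt{3}}{5} \approx -186.02$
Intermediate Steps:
$W{\left(y \right)} = \sqrt{3}$
$U{\left(h,C \right)} = - \frac{\sqrt{3}}{5}$
$537 U{\left(32,-15 \right)} = 537 \left(- \frac{\sqrt{3}}{5}\right) = - \frac{537 \sqrt{3}}{5}$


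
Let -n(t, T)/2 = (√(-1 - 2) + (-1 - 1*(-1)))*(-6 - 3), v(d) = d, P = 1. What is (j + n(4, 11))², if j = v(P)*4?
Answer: -956 + 144*I*√3 ≈ -956.0 + 249.42*I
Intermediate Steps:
n(t, T) = 18*I*√3 (n(t, T) = -2*(√(-1 - 2) + (-1 - 1*(-1)))*(-6 - 3) = -2*(√(-3) + (-1 + 1))*(-9) = -2*(I*√3 + 0)*(-9) = -2*I*√3*(-9) = -(-18)*I*√3 = 18*I*√3)
j = 4 (j = 1*4 = 4)
(j + n(4, 11))² = (4 + 18*I*√3)²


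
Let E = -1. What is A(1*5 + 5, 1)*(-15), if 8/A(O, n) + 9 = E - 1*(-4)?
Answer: 20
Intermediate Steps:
A(O, n) = -4/3 (A(O, n) = 8/(-9 + (-1 - 1*(-4))) = 8/(-9 + (-1 + 4)) = 8/(-9 + 3) = 8/(-6) = 8*(-1/6) = -4/3)
A(1*5 + 5, 1)*(-15) = -4/3*(-15) = 20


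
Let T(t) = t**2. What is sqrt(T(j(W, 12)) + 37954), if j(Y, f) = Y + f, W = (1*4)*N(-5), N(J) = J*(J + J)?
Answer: sqrt(82898) ≈ 287.92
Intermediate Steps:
N(J) = 2*J**2 (N(J) = J*(2*J) = 2*J**2)
W = 200 (W = (1*4)*(2*(-5)**2) = 4*(2*25) = 4*50 = 200)
sqrt(T(j(W, 12)) + 37954) = sqrt((200 + 12)**2 + 37954) = sqrt(212**2 + 37954) = sqrt(44944 + 37954) = sqrt(82898)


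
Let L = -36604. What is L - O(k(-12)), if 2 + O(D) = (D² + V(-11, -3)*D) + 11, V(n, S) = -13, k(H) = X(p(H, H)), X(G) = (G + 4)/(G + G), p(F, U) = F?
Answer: -329479/9 ≈ -36609.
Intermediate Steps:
X(G) = (4 + G)/(2*G) (X(G) = (4 + G)/((2*G)) = (4 + G)*(1/(2*G)) = (4 + G)/(2*G))
k(H) = (4 + H)/(2*H)
O(D) = 9 + D² - 13*D (O(D) = -2 + ((D² - 13*D) + 11) = -2 + (11 + D² - 13*D) = 9 + D² - 13*D)
L - O(k(-12)) = -36604 - (9 + ((½)*(4 - 12)/(-12))² - 13*(4 - 12)/(2*(-12))) = -36604 - (9 + ((½)*(-1/12)*(-8))² - 13*(-1)*(-8)/(2*12)) = -36604 - (9 + (⅓)² - 13*⅓) = -36604 - (9 + ⅑ - 13/3) = -36604 - 1*43/9 = -36604 - 43/9 = -329479/9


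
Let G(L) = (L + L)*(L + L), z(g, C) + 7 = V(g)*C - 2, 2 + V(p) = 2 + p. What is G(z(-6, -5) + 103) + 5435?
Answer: 66939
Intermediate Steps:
V(p) = p (V(p) = -2 + (2 + p) = p)
z(g, C) = -9 + C*g (z(g, C) = -7 + (g*C - 2) = -7 + (C*g - 2) = -7 + (-2 + C*g) = -9 + C*g)
G(L) = 4*L² (G(L) = (2*L)*(2*L) = 4*L²)
G(z(-6, -5) + 103) + 5435 = 4*((-9 - 5*(-6)) + 103)² + 5435 = 4*((-9 + 30) + 103)² + 5435 = 4*(21 + 103)² + 5435 = 4*124² + 5435 = 4*15376 + 5435 = 61504 + 5435 = 66939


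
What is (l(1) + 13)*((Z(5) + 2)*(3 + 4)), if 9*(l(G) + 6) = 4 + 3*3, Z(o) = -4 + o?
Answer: 532/3 ≈ 177.33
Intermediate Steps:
l(G) = -41/9 (l(G) = -6 + (4 + 3*3)/9 = -6 + (4 + 9)/9 = -6 + (⅑)*13 = -6 + 13/9 = -41/9)
(l(1) + 13)*((Z(5) + 2)*(3 + 4)) = (-41/9 + 13)*(((-4 + 5) + 2)*(3 + 4)) = 76*((1 + 2)*7)/9 = 76*(3*7)/9 = (76/9)*21 = 532/3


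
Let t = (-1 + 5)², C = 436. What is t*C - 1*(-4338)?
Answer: 11314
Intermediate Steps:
t = 16 (t = 4² = 16)
t*C - 1*(-4338) = 16*436 - 1*(-4338) = 6976 + 4338 = 11314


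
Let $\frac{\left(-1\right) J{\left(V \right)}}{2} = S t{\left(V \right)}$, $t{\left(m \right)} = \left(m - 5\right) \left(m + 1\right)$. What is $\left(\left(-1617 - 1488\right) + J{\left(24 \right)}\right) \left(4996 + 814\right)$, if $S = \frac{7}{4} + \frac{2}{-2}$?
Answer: $-22179675$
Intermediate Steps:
$S = \frac{3}{4}$ ($S = 7 \cdot \frac{1}{4} + 2 \left(- \frac{1}{2}\right) = \frac{7}{4} - 1 = \frac{3}{4} \approx 0.75$)
$t{\left(m \right)} = \left(1 + m\right) \left(-5 + m\right)$ ($t{\left(m \right)} = \left(-5 + m\right) \left(1 + m\right) = \left(1 + m\right) \left(-5 + m\right)$)
$J{\left(V \right)} = \frac{15}{2} + 6 V - \frac{3 V^{2}}{2}$ ($J{\left(V \right)} = - 2 \frac{3 \left(-5 + V^{2} - 4 V\right)}{4} = - 2 \left(- \frac{15}{4} - 3 V + \frac{3 V^{2}}{4}\right) = \frac{15}{2} + 6 V - \frac{3 V^{2}}{2}$)
$\left(\left(-1617 - 1488\right) + J{\left(24 \right)}\right) \left(4996 + 814\right) = \left(\left(-1617 - 1488\right) + \left(\frac{15}{2} + 6 \cdot 24 - \frac{3 \cdot 24^{2}}{2}\right)\right) \left(4996 + 814\right) = \left(\left(-1617 - 1488\right) + \left(\frac{15}{2} + 144 - 864\right)\right) 5810 = \left(-3105 + \left(\frac{15}{2} + 144 - 864\right)\right) 5810 = \left(-3105 - \frac{1425}{2}\right) 5810 = \left(- \frac{7635}{2}\right) 5810 = -22179675$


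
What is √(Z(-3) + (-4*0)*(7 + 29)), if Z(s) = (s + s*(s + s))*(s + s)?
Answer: 3*I*√10 ≈ 9.4868*I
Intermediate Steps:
Z(s) = 2*s*(s + 2*s²) (Z(s) = (s + s*(2*s))*(2*s) = (s + 2*s²)*(2*s) = 2*s*(s + 2*s²))
√(Z(-3) + (-4*0)*(7 + 29)) = √((-3)²*(2 + 4*(-3)) + (-4*0)*(7 + 29)) = √(9*(2 - 12) + 0*36) = √(9*(-10) + 0) = √(-90 + 0) = √(-90) = 3*I*√10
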